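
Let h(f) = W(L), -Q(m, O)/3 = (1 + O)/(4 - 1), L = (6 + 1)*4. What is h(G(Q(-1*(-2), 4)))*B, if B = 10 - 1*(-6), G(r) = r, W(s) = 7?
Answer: 112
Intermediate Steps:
L = 28 (L = 7*4 = 28)
Q(m, O) = -1 - O (Q(m, O) = -3*(1 + O)/(4 - 1) = -3*(1 + O)/3 = -3*(1/3 + O/3) = -1 - O)
h(f) = 7
B = 16 (B = 10 + 6 = 16)
h(G(Q(-1*(-2), 4)))*B = 7*16 = 112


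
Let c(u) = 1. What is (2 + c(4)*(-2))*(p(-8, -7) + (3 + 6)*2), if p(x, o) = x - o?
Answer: 0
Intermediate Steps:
(2 + c(4)*(-2))*(p(-8, -7) + (3 + 6)*2) = (2 + 1*(-2))*((-8 - 1*(-7)) + (3 + 6)*2) = (2 - 2)*((-8 + 7) + 9*2) = 0*(-1 + 18) = 0*17 = 0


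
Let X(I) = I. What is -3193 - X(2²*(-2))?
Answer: -3185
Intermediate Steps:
-3193 - X(2²*(-2)) = -3193 - 2²*(-2) = -3193 - 4*(-2) = -3193 - 1*(-8) = -3193 + 8 = -3185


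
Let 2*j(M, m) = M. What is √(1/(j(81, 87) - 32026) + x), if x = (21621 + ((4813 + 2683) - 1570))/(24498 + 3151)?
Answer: 3*√346309080410595909/1768734179 ≈ 0.99814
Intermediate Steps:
j(M, m) = M/2
x = 27547/27649 (x = (21621 + (7496 - 1570))/27649 = (21621 + 5926)*(1/27649) = 27547*(1/27649) = 27547/27649 ≈ 0.99631)
√(1/(j(81, 87) - 32026) + x) = √(1/((½)*81 - 32026) + 27547/27649) = √(1/(81/2 - 32026) + 27547/27649) = √(1/(-63971/2) + 27547/27649) = √(-2/63971 + 27547/27649) = √(1762153839/1768734179) = 3*√346309080410595909/1768734179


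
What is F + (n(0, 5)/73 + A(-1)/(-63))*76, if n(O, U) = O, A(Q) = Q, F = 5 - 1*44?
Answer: -2381/63 ≈ -37.794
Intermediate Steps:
F = -39 (F = 5 - 44 = -39)
F + (n(0, 5)/73 + A(-1)/(-63))*76 = -39 + (0/73 - 1/(-63))*76 = -39 + (0*(1/73) - 1*(-1/63))*76 = -39 + (0 + 1/63)*76 = -39 + (1/63)*76 = -39 + 76/63 = -2381/63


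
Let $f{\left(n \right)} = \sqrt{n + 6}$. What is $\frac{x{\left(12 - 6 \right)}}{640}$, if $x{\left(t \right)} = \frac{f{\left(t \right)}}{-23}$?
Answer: $- \frac{\sqrt{3}}{7360} \approx -0.00023533$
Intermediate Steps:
$f{\left(n \right)} = \sqrt{6 + n}$
$x{\left(t \right)} = - \frac{\sqrt{6 + t}}{23}$ ($x{\left(t \right)} = \frac{\sqrt{6 + t}}{-23} = \sqrt{6 + t} \left(- \frac{1}{23}\right) = - \frac{\sqrt{6 + t}}{23}$)
$\frac{x{\left(12 - 6 \right)}}{640} = \frac{\left(- \frac{1}{23}\right) \sqrt{6 + \left(12 - 6\right)}}{640} = - \frac{\sqrt{6 + \left(12 - 6\right)}}{23} \cdot \frac{1}{640} = - \frac{\sqrt{6 + 6}}{23} \cdot \frac{1}{640} = - \frac{\sqrt{12}}{23} \cdot \frac{1}{640} = - \frac{2 \sqrt{3}}{23} \cdot \frac{1}{640} = - \frac{\sqrt{3}}{7360}$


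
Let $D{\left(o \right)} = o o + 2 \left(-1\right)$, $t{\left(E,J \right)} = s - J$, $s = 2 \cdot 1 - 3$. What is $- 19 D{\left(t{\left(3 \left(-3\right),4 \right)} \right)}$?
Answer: $-437$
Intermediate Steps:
$s = -1$ ($s = 2 - 3 = -1$)
$t{\left(E,J \right)} = -1 - J$
$D{\left(o \right)} = -2 + o^{2}$ ($D{\left(o \right)} = o^{2} - 2 = -2 + o^{2}$)
$- 19 D{\left(t{\left(3 \left(-3\right),4 \right)} \right)} = - 19 \left(-2 + \left(-1 - 4\right)^{2}\right) = - 19 \left(-2 + \left(-5\right)^{2}\right) = - 19 \left(-2 + 25\right) = \left(-19\right) 23 = -437$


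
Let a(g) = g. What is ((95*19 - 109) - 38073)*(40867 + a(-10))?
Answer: -1486255089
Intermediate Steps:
((95*19 - 109) - 38073)*(40867 + a(-10)) = ((95*19 - 109) - 38073)*(40867 - 10) = ((1805 - 109) - 38073)*40857 = (1696 - 38073)*40857 = -36377*40857 = -1486255089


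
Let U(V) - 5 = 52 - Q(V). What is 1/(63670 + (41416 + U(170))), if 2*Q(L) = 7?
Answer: 2/210279 ≈ 9.5112e-6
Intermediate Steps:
Q(L) = 7/2 (Q(L) = (½)*7 = 7/2)
U(V) = 107/2 (U(V) = 5 + (52 - 1*7/2) = 5 + (52 - 7/2) = 5 + 97/2 = 107/2)
1/(63670 + (41416 + U(170))) = 1/(63670 + (41416 + 107/2)) = 1/(63670 + 82939/2) = 1/(210279/2) = 2/210279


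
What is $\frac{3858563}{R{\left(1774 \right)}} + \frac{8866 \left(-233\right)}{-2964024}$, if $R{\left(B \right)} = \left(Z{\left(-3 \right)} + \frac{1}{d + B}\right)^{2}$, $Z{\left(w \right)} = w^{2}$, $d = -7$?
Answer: $\frac{637674041575771411}{13387713905664} \approx 47631.0$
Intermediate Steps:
$R{\left(B \right)} = \left(9 + \frac{1}{-7 + B}\right)^{2}$ ($R{\left(B \right)} = \left(\left(-3\right)^{2} + \frac{1}{-7 + B}\right)^{2} = \left(9 + \frac{1}{-7 + B}\right)^{2}$)
$\frac{3858563}{R{\left(1774 \right)}} + \frac{8866 \left(-233\right)}{-2964024} = \frac{3858563}{\left(-62 + 9 \cdot 1774\right)^{2} \frac{1}{\left(-7 + 1774\right)^{2}}} + \frac{8866 \left(-233\right)}{-2964024} = \frac{3858563}{\left(-62 + 15966\right)^{2} \cdot \frac{1}{3122289}} - - \frac{1032889}{1482012} = \frac{3858563}{15904^{2} \cdot \frac{1}{3122289}} + \frac{1032889}{1482012} = \frac{3858563}{252937216 \cdot \frac{1}{3122289}} + \frac{1032889}{1482012} = \frac{3858563}{\frac{252937216}{3122289}} + \frac{1032889}{1482012} = 3858563 \cdot \frac{3122289}{252937216} + \frac{1032889}{1482012} = \frac{12047548810707}{252937216} + \frac{1032889}{1482012} = \frac{637674041575771411}{13387713905664}$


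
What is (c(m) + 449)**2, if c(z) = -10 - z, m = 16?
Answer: 178929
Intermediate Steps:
(c(m) + 449)**2 = ((-10 - 1*16) + 449)**2 = ((-10 - 16) + 449)**2 = (-26 + 449)**2 = 423**2 = 178929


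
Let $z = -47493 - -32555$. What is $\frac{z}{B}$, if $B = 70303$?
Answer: $- \frac{14938}{70303} \approx -0.21248$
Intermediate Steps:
$z = -14938$ ($z = -47493 + 32555 = -14938$)
$\frac{z}{B} = - \frac{14938}{70303}$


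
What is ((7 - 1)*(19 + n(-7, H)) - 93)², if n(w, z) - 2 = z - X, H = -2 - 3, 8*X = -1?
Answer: 225/16 ≈ 14.063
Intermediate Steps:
X = -⅛ (X = (⅛)*(-1) = -⅛ ≈ -0.12500)
H = -5
n(w, z) = 17/8 + z (n(w, z) = 2 + (z - 1*(-⅛)) = 2 + (z + ⅛) = 2 + (⅛ + z) = 17/8 + z)
((7 - 1)*(19 + n(-7, H)) - 93)² = ((7 - 1)*(19 + (17/8 - 5)) - 93)² = (6*(19 - 23/8) - 93)² = (6*(129/8) - 93)² = (387/4 - 93)² = (15/4)² = 225/16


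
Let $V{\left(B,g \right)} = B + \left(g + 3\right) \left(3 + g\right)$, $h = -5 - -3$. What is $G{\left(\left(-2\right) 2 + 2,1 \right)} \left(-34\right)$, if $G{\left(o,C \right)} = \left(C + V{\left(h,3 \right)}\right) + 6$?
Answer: $-1394$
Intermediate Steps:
$h = -2$ ($h = -5 + 3 = -2$)
$V{\left(B,g \right)} = B + \left(3 + g\right)^{2}$ ($V{\left(B,g \right)} = B + \left(3 + g\right) \left(3 + g\right) = B + \left(3 + g\right)^{2}$)
$G{\left(o,C \right)} = 40 + C$ ($G{\left(o,C \right)} = \left(C - \left(2 - \left(3 + 3\right)^{2}\right)\right) + 6 = \left(C - \left(2 - 6^{2}\right)\right) + 6 = \left(C + \left(-2 + 36\right)\right) + 6 = \left(C + 34\right) + 6 = \left(34 + C\right) + 6 = 40 + C$)
$G{\left(\left(-2\right) 2 + 2,1 \right)} \left(-34\right) = \left(40 + 1\right) \left(-34\right) = 41 \left(-34\right) = -1394$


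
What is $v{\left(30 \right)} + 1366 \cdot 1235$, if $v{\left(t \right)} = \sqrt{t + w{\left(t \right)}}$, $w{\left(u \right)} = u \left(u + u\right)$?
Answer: $1687010 + \sqrt{1830} \approx 1.6871 \cdot 10^{6}$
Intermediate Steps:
$w{\left(u \right)} = 2 u^{2}$ ($w{\left(u \right)} = u 2 u = 2 u^{2}$)
$v{\left(t \right)} = \sqrt{t + 2 t^{2}}$
$v{\left(30 \right)} + 1366 \cdot 1235 = \sqrt{30 \left(1 + 2 \cdot 30\right)} + 1366 \cdot 1235 = \sqrt{30 \left(1 + 60\right)} + 1687010 = \sqrt{30 \cdot 61} + 1687010 = \sqrt{1830} + 1687010 = 1687010 + \sqrt{1830}$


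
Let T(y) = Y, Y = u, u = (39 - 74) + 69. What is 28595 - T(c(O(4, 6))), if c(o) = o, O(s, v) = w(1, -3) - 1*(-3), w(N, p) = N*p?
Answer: 28561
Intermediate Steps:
O(s, v) = 0 (O(s, v) = 1*(-3) - 1*(-3) = -3 + 3 = 0)
u = 34 (u = -35 + 69 = 34)
Y = 34
T(y) = 34
28595 - T(c(O(4, 6))) = 28595 - 1*34 = 28595 - 34 = 28561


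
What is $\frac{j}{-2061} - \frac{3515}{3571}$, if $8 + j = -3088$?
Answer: $\frac{423489}{817759} \approx 0.51787$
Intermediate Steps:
$j = -3096$ ($j = -8 - 3088 = -3096$)
$\frac{j}{-2061} - \frac{3515}{3571} = - \frac{3096}{-2061} - \frac{3515}{3571} = \left(-3096\right) \left(- \frac{1}{2061}\right) - \frac{3515}{3571} = \frac{344}{229} - \frac{3515}{3571} = \frac{423489}{817759}$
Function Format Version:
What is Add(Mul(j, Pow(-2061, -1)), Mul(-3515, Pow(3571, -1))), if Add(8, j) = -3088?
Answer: Rational(423489, 817759) ≈ 0.51787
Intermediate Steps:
j = -3096 (j = Add(-8, -3088) = -3096)
Add(Mul(j, Pow(-2061, -1)), Mul(-3515, Pow(3571, -1))) = Add(Mul(-3096, Pow(-2061, -1)), Mul(-3515, Pow(3571, -1))) = Add(Mul(-3096, Rational(-1, 2061)), Mul(-3515, Rational(1, 3571))) = Add(Rational(344, 229), Rational(-3515, 3571)) = Rational(423489, 817759)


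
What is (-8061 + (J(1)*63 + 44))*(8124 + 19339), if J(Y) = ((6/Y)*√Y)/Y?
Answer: -209789857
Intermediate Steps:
J(Y) = 6/Y^(3/2) (J(Y) = (6/√Y)/Y = 6/Y^(3/2))
(-8061 + (J(1)*63 + 44))*(8124 + 19339) = (-8061 + ((6/1^(3/2))*63 + 44))*(8124 + 19339) = (-8061 + ((6*1)*63 + 44))*27463 = (-8061 + (6*63 + 44))*27463 = (-8061 + (378 + 44))*27463 = (-8061 + 422)*27463 = -7639*27463 = -209789857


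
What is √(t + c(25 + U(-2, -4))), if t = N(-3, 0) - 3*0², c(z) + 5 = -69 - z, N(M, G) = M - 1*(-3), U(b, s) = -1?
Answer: 7*I*√2 ≈ 9.8995*I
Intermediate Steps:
N(M, G) = 3 + M (N(M, G) = M + 3 = 3 + M)
c(z) = -74 - z (c(z) = -5 + (-69 - z) = -74 - z)
t = 0 (t = (3 - 3) - 3*0² = 0 - 3*0 = 0 + 0 = 0)
√(t + c(25 + U(-2, -4))) = √(0 + (-74 - (25 - 1))) = √(0 + (-74 - 1*24)) = √(0 + (-74 - 24)) = √(0 - 98) = √(-98) = 7*I*√2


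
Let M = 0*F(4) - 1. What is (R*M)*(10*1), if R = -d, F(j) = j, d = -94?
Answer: -940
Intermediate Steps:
M = -1 (M = 0*4 - 1 = 0 - 1 = -1)
R = 94 (R = -1*(-94) = 94)
(R*M)*(10*1) = (94*(-1))*(10*1) = -94*10 = -940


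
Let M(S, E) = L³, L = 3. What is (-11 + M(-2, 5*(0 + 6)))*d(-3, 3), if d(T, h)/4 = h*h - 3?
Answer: 384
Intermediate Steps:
d(T, h) = -12 + 4*h² (d(T, h) = 4*(h*h - 3) = 4*(h² - 3) = 4*(-3 + h²) = -12 + 4*h²)
M(S, E) = 27 (M(S, E) = 3³ = 27)
(-11 + M(-2, 5*(0 + 6)))*d(-3, 3) = (-11 + 27)*(-12 + 4*3²) = 16*(-12 + 4*9) = 16*(-12 + 36) = 16*24 = 384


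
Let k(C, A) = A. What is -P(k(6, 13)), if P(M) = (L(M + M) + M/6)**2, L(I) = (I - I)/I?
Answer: -169/36 ≈ -4.6944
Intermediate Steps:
L(I) = 0 (L(I) = 0/I = 0)
P(M) = M**2/36 (P(M) = (0 + M/6)**2 = (M/6)**2 = M**2/36)
-P(k(6, 13)) = -13**2/36 = -169/36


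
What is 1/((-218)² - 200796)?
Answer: -1/153272 ≈ -6.5244e-6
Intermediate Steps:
1/((-218)² - 200796) = 1/(47524 - 200796) = 1/(-153272) = -1/153272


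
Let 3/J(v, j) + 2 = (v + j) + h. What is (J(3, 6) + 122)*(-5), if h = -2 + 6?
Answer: -6725/11 ≈ -611.36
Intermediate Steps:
h = 4
J(v, j) = 3/(2 + j + v) (J(v, j) = 3/(-2 + ((v + j) + 4)) = 3/(-2 + ((j + v) + 4)) = 3/(-2 + (4 + j + v)) = 3/(2 + j + v))
(J(3, 6) + 122)*(-5) = (3/(2 + 6 + 3) + 122)*(-5) = (3/11 + 122)*(-5) = (1345/11)*(-5) = -6725/11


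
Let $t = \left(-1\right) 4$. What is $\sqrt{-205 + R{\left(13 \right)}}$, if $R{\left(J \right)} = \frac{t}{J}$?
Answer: $\frac{i \sqrt{34697}}{13} \approx 14.329 i$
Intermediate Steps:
$t = -4$
$R{\left(J \right)} = - \frac{4}{J}$
$\sqrt{-205 + R{\left(13 \right)}} = \sqrt{-205 - \frac{4}{13}} = \sqrt{- \frac{2669}{13}} = \frac{i \sqrt{34697}}{13}$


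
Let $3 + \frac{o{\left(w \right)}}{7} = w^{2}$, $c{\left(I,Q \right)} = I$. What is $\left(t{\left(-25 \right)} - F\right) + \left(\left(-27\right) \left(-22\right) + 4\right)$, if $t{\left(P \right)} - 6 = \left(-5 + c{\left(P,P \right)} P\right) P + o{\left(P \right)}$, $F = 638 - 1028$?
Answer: $-10152$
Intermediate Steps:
$F = -390$
$o{\left(w \right)} = -21 + 7 w^{2}$
$t{\left(P \right)} = -15 + 7 P^{2} + P \left(-5 + P^{2}\right)$ ($t{\left(P \right)} = 6 + \left(\left(-5 + P P\right) P + \left(-21 + 7 P^{2}\right)\right) = 6 + \left(\left(-5 + P^{2}\right) P + \left(-21 + 7 P^{2}\right)\right) = 6 + \left(P \left(-5 + P^{2}\right) + \left(-21 + 7 P^{2}\right)\right) = 6 + \left(-21 + 7 P^{2} + P \left(-5 + P^{2}\right)\right) = -15 + 7 P^{2} + P \left(-5 + P^{2}\right)$)
$\left(t{\left(-25 \right)} - F\right) + \left(\left(-27\right) \left(-22\right) + 4\right) = \left(\left(-15 + \left(-25\right)^{3} - -125 + 7 \left(-25\right)^{2}\right) - -390\right) + \left(\left(-27\right) \left(-22\right) + 4\right) = \left(\left(-15 - 15625 + 125 + 7 \cdot 625\right) + 390\right) + \left(594 + 4\right) = \left(\left(-15 - 15625 + 125 + 4375\right) + 390\right) + 598 = \left(-11140 + 390\right) + 598 = -10750 + 598 = -10152$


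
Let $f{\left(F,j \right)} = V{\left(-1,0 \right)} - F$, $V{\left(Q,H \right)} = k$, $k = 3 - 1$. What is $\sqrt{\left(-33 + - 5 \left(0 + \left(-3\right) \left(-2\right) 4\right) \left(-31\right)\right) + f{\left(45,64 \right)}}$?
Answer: $2 \sqrt{911} \approx 60.366$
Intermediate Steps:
$k = 2$ ($k = 3 - 1 = 2$)
$V{\left(Q,H \right)} = 2$
$f{\left(F,j \right)} = 2 - F$
$\sqrt{\left(-33 + - 5 \left(0 + \left(-3\right) \left(-2\right) 4\right) \left(-31\right)\right) + f{\left(45,64 \right)}} = \sqrt{\left(-33 + - 5 \left(0 + \left(-3\right) \left(-2\right) 4\right) \left(-31\right)\right) + \left(2 - 45\right)} = \sqrt{\left(-33 + - 5 \left(0 + 6 \cdot 4\right) \left(-31\right)\right) + \left(2 - 45\right)} = \sqrt{\left(-33 + - 5 \left(0 + 24\right) \left(-31\right)\right) - 43} = \sqrt{\left(-33 + \left(-5\right) 24 \left(-31\right)\right) - 43} = \sqrt{\left(-33 - -3720\right) - 43} = \sqrt{\left(-33 + 3720\right) - 43} = \sqrt{3687 - 43} = \sqrt{3644} = 2 \sqrt{911}$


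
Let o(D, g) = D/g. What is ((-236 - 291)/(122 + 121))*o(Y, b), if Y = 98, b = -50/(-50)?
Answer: -51646/243 ≈ -212.53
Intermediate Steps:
b = 1 (b = -50*(-1/50) = 1)
((-236 - 291)/(122 + 121))*o(Y, b) = ((-236 - 291)/(122 + 121))*(98/1) = (-527/243)*(98*1) = -527*1/243*98 = -527/243*98 = -51646/243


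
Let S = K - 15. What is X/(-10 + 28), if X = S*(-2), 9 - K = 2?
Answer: 8/9 ≈ 0.88889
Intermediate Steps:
K = 7 (K = 9 - 1*2 = 9 - 2 = 7)
S = -8 (S = 7 - 15 = -8)
X = 16 (X = -8*(-2) = 16)
X/(-10 + 28) = 16/(-10 + 28) = 16/18 = (1/18)*16 = 8/9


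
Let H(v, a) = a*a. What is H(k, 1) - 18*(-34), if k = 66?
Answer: 613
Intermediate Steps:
H(v, a) = a²
H(k, 1) - 18*(-34) = 1² - 18*(-34) = 1 - 1*(-612) = 1 + 612 = 613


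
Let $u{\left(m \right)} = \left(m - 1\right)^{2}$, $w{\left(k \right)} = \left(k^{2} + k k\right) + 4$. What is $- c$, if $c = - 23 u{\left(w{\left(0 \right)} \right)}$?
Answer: $207$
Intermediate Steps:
$w{\left(k \right)} = 4 + 2 k^{2}$ ($w{\left(k \right)} = \left(k^{2} + k^{2}\right) + 4 = 2 k^{2} + 4 = 4 + 2 k^{2}$)
$u{\left(m \right)} = \left(-1 + m\right)^{2}$
$c = -207$ ($c = - 23 \left(-1 + \left(4 + 2 \cdot 0^{2}\right)\right)^{2} = - 23 \left(-1 + \left(4 + 2 \cdot 0\right)\right)^{2} = - 23 \left(-1 + \left(4 + 0\right)\right)^{2} = - 23 \left(-1 + 4\right)^{2} = - 23 \cdot 3^{2} = \left(-23\right) 9 = -207$)
$- c = \left(-1\right) \left(-207\right) = 207$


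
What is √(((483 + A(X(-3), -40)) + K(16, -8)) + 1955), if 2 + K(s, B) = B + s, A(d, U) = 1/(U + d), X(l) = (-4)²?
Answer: √351930/12 ≈ 49.436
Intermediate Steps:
X(l) = 16
K(s, B) = -2 + B + s (K(s, B) = -2 + (B + s) = -2 + B + s)
√(((483 + A(X(-3), -40)) + K(16, -8)) + 1955) = √(((483 + 1/(-40 + 16)) + (-2 - 8 + 16)) + 1955) = √(((483 + 1/(-24)) + 6) + 1955) = √(((483 - 1/24) + 6) + 1955) = √((11591/24 + 6) + 1955) = √(11735/24 + 1955) = √(58655/24) = √351930/12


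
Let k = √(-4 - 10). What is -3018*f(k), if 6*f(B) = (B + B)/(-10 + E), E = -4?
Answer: 503*I*√14/7 ≈ 268.86*I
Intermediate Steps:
k = I*√14 (k = √(-14) = I*√14 ≈ 3.7417*I)
f(B) = -B/42 (f(B) = ((B + B)/(-10 - 4))/6 = ((2*B)/(-14))/6 = ((2*B)*(-1/14))/6 = (-B/7)/6 = -B/42)
-3018*f(k) = -(-503)*I*√14/7 = 503*I*√14/7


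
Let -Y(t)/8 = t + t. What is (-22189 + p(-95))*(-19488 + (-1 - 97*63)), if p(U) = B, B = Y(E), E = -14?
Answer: 562304000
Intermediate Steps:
Y(t) = -16*t (Y(t) = -8*(t + t) = -16*t)
B = 224 (B = -16*(-14) = 224)
p(U) = 224
(-22189 + p(-95))*(-19488 + (-1 - 97*63)) = (-22189 + 224)*(-19488 + (-1 - 97*63)) = -21965*(-19488 + (-1 - 6111)) = -21965*(-19488 - 6112) = -21965*(-25600) = 562304000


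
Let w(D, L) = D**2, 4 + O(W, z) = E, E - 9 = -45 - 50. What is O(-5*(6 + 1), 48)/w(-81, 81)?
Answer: -10/729 ≈ -0.013717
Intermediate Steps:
E = -86 (E = 9 + (-45 - 50) = 9 - 95 = -86)
O(W, z) = -90 (O(W, z) = -4 - 86 = -90)
O(-5*(6 + 1), 48)/w(-81, 81) = -90/((-81)**2) = -90/6561 = -90*1/6561 = -10/729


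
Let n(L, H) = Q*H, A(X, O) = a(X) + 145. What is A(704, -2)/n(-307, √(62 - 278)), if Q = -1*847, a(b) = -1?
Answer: 4*I*√6/847 ≈ 0.011568*I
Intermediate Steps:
Q = -847
A(X, O) = 144 (A(X, O) = -1 + 145 = 144)
n(L, H) = -847*H
A(704, -2)/n(-307, √(62 - 278)) = 144/((-847*√(62 - 278))) = 144/((-5082*I*√6)) = 144*(I*√6/30492) = 4*I*√6/847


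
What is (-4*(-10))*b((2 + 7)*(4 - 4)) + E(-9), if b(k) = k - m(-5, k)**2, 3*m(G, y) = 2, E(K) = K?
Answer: -241/9 ≈ -26.778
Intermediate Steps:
m(G, y) = 2/3 (m(G, y) = (1/3)*2 = 2/3)
b(k) = -4/9 + k (b(k) = k - (2/3)**2 = k - 1*4/9 = k - 4/9 = -4/9 + k)
(-4*(-10))*b((2 + 7)*(4 - 4)) + E(-9) = (-4*(-10))*(-4/9 + (2 + 7)*(4 - 4)) - 9 = 40*(-4/9 + 9*0) - 9 = 40*(-4/9 + 0) - 9 = 40*(-4/9) - 9 = -160/9 - 9 = -241/9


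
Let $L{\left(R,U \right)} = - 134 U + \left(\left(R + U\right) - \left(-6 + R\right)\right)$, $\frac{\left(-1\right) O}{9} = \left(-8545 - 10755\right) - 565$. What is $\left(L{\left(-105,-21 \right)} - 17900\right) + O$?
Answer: $163684$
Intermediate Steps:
$O = 178785$ ($O = - 9 \left(\left(-8545 - 10755\right) - 565\right) = - 9 \left(-19300 - 565\right) = \left(-9\right) \left(-19865\right) = 178785$)
$L{\left(R,U \right)} = 6 - 133 U$ ($L{\left(R,U \right)} = - 134 U + \left(6 + U\right) = 6 - 133 U$)
$\left(L{\left(-105,-21 \right)} - 17900\right) + O = \left(\left(6 - -2793\right) - 17900\right) + 178785 = \left(\left(6 + 2793\right) - 17900\right) + 178785 = \left(2799 - 17900\right) + 178785 = -15101 + 178785 = 163684$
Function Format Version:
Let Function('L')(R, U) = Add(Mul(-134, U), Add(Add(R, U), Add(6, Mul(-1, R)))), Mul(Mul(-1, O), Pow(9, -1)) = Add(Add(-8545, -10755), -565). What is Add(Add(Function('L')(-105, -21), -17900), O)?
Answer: 163684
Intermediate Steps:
O = 178785 (O = Mul(-9, Add(Add(-8545, -10755), -565)) = Mul(-9, Add(-19300, -565)) = Mul(-9, -19865) = 178785)
Function('L')(R, U) = Add(6, Mul(-133, U)) (Function('L')(R, U) = Add(Mul(-134, U), Add(6, U)) = Add(6, Mul(-133, U)))
Add(Add(Function('L')(-105, -21), -17900), O) = Add(Add(Add(6, Mul(-133, -21)), -17900), 178785) = Add(Add(Add(6, 2793), -17900), 178785) = Add(Add(2799, -17900), 178785) = Add(-15101, 178785) = 163684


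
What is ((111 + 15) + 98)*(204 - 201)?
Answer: 672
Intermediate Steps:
((111 + 15) + 98)*(204 - 201) = (126 + 98)*3 = 224*3 = 672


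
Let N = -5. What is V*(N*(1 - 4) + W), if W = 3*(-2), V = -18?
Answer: -162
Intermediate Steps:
W = -6
V*(N*(1 - 4) + W) = -18*(-5*(1 - 4) - 6) = -18*(-5*(-3) - 6) = -18*(15 - 6) = -18*9 = -162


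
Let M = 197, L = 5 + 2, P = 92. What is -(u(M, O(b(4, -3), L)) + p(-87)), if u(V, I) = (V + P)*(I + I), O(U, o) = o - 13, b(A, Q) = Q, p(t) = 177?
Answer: 3291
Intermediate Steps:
L = 7
O(U, o) = -13 + o
u(V, I) = 2*I*(92 + V) (u(V, I) = (V + 92)*(I + I) = (92 + V)*(2*I) = 2*I*(92 + V))
-(u(M, O(b(4, -3), L)) + p(-87)) = -(2*(-13 + 7)*(92 + 197) + 177) = -(2*(-6)*289 + 177) = -(-3468 + 177) = -1*(-3291) = 3291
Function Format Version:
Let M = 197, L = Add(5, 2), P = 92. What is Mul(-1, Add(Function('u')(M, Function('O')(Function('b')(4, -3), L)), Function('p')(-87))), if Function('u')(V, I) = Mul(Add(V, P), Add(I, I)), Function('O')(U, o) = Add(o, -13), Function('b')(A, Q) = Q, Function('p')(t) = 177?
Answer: 3291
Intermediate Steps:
L = 7
Function('O')(U, o) = Add(-13, o)
Function('u')(V, I) = Mul(2, I, Add(92, V)) (Function('u')(V, I) = Mul(Add(V, 92), Add(I, I)) = Mul(Add(92, V), Mul(2, I)) = Mul(2, I, Add(92, V)))
Mul(-1, Add(Function('u')(M, Function('O')(Function('b')(4, -3), L)), Function('p')(-87))) = Mul(-1, Add(Mul(2, Add(-13, 7), Add(92, 197)), 177)) = Mul(-1, Add(Mul(2, -6, 289), 177)) = Mul(-1, Add(-3468, 177)) = Mul(-1, -3291) = 3291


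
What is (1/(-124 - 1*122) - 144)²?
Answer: 1254930625/60516 ≈ 20737.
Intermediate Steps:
(1/(-124 - 1*122) - 144)² = (1/(-124 - 122) - 144)² = (1/(-246) - 144)² = (-1/246 - 144)² = (-35425/246)² = 1254930625/60516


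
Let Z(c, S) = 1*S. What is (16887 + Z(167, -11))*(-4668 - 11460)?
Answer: -272176128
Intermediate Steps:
Z(c, S) = S
(16887 + Z(167, -11))*(-4668 - 11460) = (16887 - 11)*(-4668 - 11460) = 16876*(-16128) = -272176128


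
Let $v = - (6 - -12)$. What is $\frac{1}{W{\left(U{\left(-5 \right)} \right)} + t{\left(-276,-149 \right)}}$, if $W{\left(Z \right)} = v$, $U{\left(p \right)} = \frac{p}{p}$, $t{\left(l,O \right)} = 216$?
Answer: $\frac{1}{198} \approx 0.0050505$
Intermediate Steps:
$U{\left(p \right)} = 1$
$v = -18$ ($v = - (6 + 12) = \left(-1\right) 18 = -18$)
$W{\left(Z \right)} = -18$
$\frac{1}{W{\left(U{\left(-5 \right)} \right)} + t{\left(-276,-149 \right)}} = \frac{1}{-18 + 216} = \frac{1}{198}$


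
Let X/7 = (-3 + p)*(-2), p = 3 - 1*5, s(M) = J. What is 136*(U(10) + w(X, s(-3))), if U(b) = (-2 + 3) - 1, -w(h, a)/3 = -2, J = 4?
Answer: 816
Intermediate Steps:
s(M) = 4
p = -2 (p = 3 - 5 = -2)
X = 70 (X = 7*((-3 - 2)*(-2)) = 7*(-5*(-2)) = 7*10 = 70)
w(h, a) = 6 (w(h, a) = -3*(-2) = 6)
U(b) = 0 (U(b) = 1 - 1 = 0)
136*(U(10) + w(X, s(-3))) = 136*(0 + 6) = 136*6 = 816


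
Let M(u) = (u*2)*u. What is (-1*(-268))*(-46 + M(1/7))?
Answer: -603536/49 ≈ -12317.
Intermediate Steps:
M(u) = 2*u² (M(u) = (2*u)*u = 2*u²)
(-1*(-268))*(-46 + M(1/7)) = (-1*(-268))*(-46 + 2*(1/7)²) = 268*(-46 + 2*(⅐)²) = 268*(-46 + 2*(1/49)) = 268*(-46 + 2/49) = 268*(-2252/49) = -603536/49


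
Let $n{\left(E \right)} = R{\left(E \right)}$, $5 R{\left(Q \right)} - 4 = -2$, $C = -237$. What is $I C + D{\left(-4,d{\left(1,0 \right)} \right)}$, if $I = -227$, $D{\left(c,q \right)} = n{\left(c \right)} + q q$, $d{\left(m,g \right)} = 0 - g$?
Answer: $\frac{268997}{5} \approx 53799.0$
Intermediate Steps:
$d{\left(m,g \right)} = - g$
$R{\left(Q \right)} = \frac{2}{5}$ ($R{\left(Q \right)} = \frac{4}{5} + \frac{1}{5} \left(-2\right) = \frac{4}{5} - \frac{2}{5} = \frac{2}{5}$)
$n{\left(E \right)} = \frac{2}{5}$
$D{\left(c,q \right)} = \frac{2}{5} + q^{2}$ ($D{\left(c,q \right)} = \frac{2}{5} + q q = \frac{2}{5} + q^{2}$)
$I C + D{\left(-4,d{\left(1,0 \right)} \right)} = \left(-227\right) \left(-237\right) + \left(\frac{2}{5} + \left(\left(-1\right) 0\right)^{2}\right) = 53799 + \left(\frac{2}{5} + 0^{2}\right) = 53799 + \left(\frac{2}{5} + 0\right) = 53799 + \frac{2}{5} = \frac{268997}{5}$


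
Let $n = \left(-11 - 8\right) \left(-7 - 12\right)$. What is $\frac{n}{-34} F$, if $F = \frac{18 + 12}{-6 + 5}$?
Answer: $\frac{5415}{17} \approx 318.53$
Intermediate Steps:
$F = -30$ ($F = \frac{30}{-1} = 30 \left(-1\right) = -30$)
$n = 361$ ($n = \left(-19\right) \left(-19\right) = 361$)
$\frac{n}{-34} F = \frac{1}{-34} \cdot 361 \left(-30\right) = \left(- \frac{1}{34}\right) 361 \left(-30\right) = \left(- \frac{361}{34}\right) \left(-30\right) = \frac{5415}{17}$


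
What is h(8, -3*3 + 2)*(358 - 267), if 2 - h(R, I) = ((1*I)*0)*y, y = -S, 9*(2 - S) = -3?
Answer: 182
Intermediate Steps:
S = 7/3 (S = 2 - ⅑*(-3) = 2 + ⅓ = 7/3 ≈ 2.3333)
y = -7/3 (y = -1*7/3 = -7/3 ≈ -2.3333)
h(R, I) = 2 (h(R, I) = 2 - (1*I)*0*(-7)/3 = 2 - I*0*(-7)/3 = 2 - 0*(-7)/3 = 2 - 1*0 = 2 + 0 = 2)
h(8, -3*3 + 2)*(358 - 267) = 2*(358 - 267) = 2*91 = 182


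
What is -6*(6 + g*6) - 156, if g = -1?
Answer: -156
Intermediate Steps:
-6*(6 + g*6) - 156 = -6*(6 - 1*6) - 156 = -6*(6 - 6) - 156 = -6*0 - 156 = 0 - 156 = -156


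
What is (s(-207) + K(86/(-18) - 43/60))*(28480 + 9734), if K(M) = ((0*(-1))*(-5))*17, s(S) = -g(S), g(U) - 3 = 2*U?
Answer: 15705954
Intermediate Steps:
g(U) = 3 + 2*U
s(S) = -3 - 2*S (s(S) = -(3 + 2*S) = -3 - 2*S)
K(M) = 0 (K(M) = (0*(-5))*17 = 0*17 = 0)
(s(-207) + K(86/(-18) - 43/60))*(28480 + 9734) = ((-3 - 2*(-207)) + 0)*(28480 + 9734) = ((-3 + 414) + 0)*38214 = (411 + 0)*38214 = 411*38214 = 15705954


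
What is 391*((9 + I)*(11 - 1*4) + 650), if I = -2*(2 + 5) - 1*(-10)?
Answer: 267835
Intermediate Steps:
I = -4 (I = -2*7 + 10 = -14 + 10 = -4)
391*((9 + I)*(11 - 1*4) + 650) = 391*((9 - 4)*(11 - 1*4) + 650) = 391*(5*(11 - 4) + 650) = 391*(5*7 + 650) = 391*(35 + 650) = 391*685 = 267835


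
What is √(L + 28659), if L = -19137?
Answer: 69*√2 ≈ 97.581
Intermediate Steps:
√(L + 28659) = √(-19137 + 28659) = √9522 = 69*√2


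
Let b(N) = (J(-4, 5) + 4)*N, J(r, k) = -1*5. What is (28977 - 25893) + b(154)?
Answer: 2930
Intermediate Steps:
J(r, k) = -5
b(N) = -N (b(N) = (-5 + 4)*N = -N)
(28977 - 25893) + b(154) = (28977 - 25893) - 1*154 = 3084 - 154 = 2930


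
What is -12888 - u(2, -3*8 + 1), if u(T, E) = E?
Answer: -12865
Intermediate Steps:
-12888 - u(2, -3*8 + 1) = -12888 - (-3*8 + 1) = -12888 - (-24 + 1) = -12888 - 1*(-23) = -12888 + 23 = -12865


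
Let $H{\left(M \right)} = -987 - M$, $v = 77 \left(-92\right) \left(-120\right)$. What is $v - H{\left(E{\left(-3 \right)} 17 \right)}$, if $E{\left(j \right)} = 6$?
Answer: $851169$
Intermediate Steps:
$v = 850080$ ($v = \left(-7084\right) \left(-120\right) = 850080$)
$v - H{\left(E{\left(-3 \right)} 17 \right)} = 850080 - \left(-987 - 6 \cdot 17\right) = 850080 - \left(-987 - 102\right) = 850080 - -1089 = 850080 + 1089 = 851169$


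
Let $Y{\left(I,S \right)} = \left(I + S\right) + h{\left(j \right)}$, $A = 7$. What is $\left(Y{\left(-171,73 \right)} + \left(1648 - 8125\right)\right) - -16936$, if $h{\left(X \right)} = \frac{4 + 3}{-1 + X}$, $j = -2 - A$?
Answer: $\frac{103603}{10} \approx 10360.0$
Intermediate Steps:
$j = -9$ ($j = -2 - 7 = -9$)
$h{\left(X \right)} = \frac{7}{-1 + X}$
$Y{\left(I,S \right)} = - \frac{7}{10} + I + S$ ($Y{\left(I,S \right)} = \left(I + S\right) + \frac{7}{-1 - 9} = \left(I + S\right) + \frac{7}{-10} = \left(I + S\right) + 7 \left(- \frac{1}{10}\right) = \left(I + S\right) - \frac{7}{10} = - \frac{7}{10} + I + S$)
$\left(Y{\left(-171,73 \right)} + \left(1648 - 8125\right)\right) - -16936 = \left(\left(- \frac{7}{10} - 171 + 73\right) + \left(1648 - 8125\right)\right) - -16936 = \left(- \frac{987}{10} - 6477\right) + 16936 = - \frac{65757}{10} + 16936 = \frac{103603}{10}$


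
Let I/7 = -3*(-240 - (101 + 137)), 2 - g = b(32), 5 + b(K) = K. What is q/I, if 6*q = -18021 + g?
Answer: -1289/4302 ≈ -0.29963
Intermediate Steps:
b(K) = -5 + K
g = -25 (g = 2 - (-5 + 32) = 2 - 1*27 = 2 - 27 = -25)
q = -9023/3 (q = (-18021 - 25)/6 = (⅙)*(-18046) = -9023/3 ≈ -3007.7)
I = 10038 (I = 7*(-3*(-240 - (101 + 137))) = 7*(-3*(-240 - 1*238)) = 7*(-3*(-240 - 238)) = 7*(-3*(-478)) = 7*1434 = 10038)
q/I = -9023/3/10038 = -9023/3*1/10038 = -1289/4302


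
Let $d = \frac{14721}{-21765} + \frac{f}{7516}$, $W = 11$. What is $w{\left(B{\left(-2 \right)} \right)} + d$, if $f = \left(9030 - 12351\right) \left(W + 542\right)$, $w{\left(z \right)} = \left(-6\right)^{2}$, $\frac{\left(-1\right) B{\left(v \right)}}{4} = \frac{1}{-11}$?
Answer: $- \frac{11397753947}{54528580} \approx -209.02$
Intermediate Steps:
$B{\left(v \right)} = \frac{4}{11}$ ($B{\left(v \right)} = - \frac{4}{-11} = \left(-4\right) \left(- \frac{1}{11}\right) = \frac{4}{11}$)
$w{\left(z \right)} = 36$
$f = -1836513$ ($f = \left(9030 - 12351\right) \left(11 + 542\right) = \left(-3321\right) 553 = -1836513$)
$d = - \frac{13360782827}{54528580}$ ($d = \frac{14721}{-21765} - \frac{1836513}{7516} = 14721 \left(- \frac{1}{21765}\right) - \frac{1836513}{7516} = - \frac{4907}{7255} - \frac{1836513}{7516} = - \frac{13360782827}{54528580} \approx -245.02$)
$w{\left(B{\left(-2 \right)} \right)} + d = 36 - \frac{13360782827}{54528580} = - \frac{11397753947}{54528580}$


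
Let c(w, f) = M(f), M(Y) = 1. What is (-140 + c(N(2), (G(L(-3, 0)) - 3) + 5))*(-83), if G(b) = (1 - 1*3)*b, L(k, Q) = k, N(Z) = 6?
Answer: 11537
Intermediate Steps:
G(b) = -2*b (G(b) = (1 - 3)*b = -2*b)
c(w, f) = 1
(-140 + c(N(2), (G(L(-3, 0)) - 3) + 5))*(-83) = (-140 + 1)*(-83) = -139*(-83) = 11537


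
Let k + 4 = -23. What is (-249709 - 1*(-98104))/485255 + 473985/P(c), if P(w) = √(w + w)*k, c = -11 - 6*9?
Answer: -30321/97051 + 3511*I*√130/26 ≈ -0.31242 + 1539.7*I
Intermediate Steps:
c = -65 (c = -11 - 54 = -65)
k = -27 (k = -4 - 23 = -27)
P(w) = -27*√2*√w (P(w) = √(w + w)*(-27) = √(2*w)*(-27) = (√2*√w)*(-27) = -27*√2*√w)
(-249709 - 1*(-98104))/485255 + 473985/P(c) = (-249709 - 1*(-98104))/485255 + 473985/((-27*√2*√(-65))) = (-249709 + 98104)*(1/485255) + 473985/((-27*√2*I*√65)) = -151605*1/485255 + 473985/((-27*I*√130)) = -30321/97051 + 473985*(I*√130/3510) = -30321/97051 + 3511*I*√130/26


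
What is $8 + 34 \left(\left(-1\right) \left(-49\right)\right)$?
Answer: $1674$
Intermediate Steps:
$8 + 34 \left(\left(-1\right) \left(-49\right)\right) = 8 + 34 \cdot 49 = 8 + 1666 = 1674$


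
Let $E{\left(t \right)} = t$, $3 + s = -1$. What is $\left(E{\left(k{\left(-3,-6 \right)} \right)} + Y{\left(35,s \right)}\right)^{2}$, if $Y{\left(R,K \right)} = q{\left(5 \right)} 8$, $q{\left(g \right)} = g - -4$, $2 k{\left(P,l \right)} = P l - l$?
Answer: $7056$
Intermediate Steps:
$s = -4$ ($s = -3 - 1 = -4$)
$k{\left(P,l \right)} = - \frac{l}{2} + \frac{P l}{2}$ ($k{\left(P,l \right)} = \frac{P l - l}{2} = \frac{- l + P l}{2} = - \frac{l}{2} + \frac{P l}{2}$)
$q{\left(g \right)} = 4 + g$ ($q{\left(g \right)} = g + 4 = 4 + g$)
$Y{\left(R,K \right)} = 72$ ($Y{\left(R,K \right)} = \left(4 + 5\right) 8 = 9 \cdot 8 = 72$)
$\left(E{\left(k{\left(-3,-6 \right)} \right)} + Y{\left(35,s \right)}\right)^{2} = \left(\frac{1}{2} \left(-6\right) \left(-1 - 3\right) + 72\right)^{2} = \left(\frac{1}{2} \left(-6\right) \left(-4\right) + 72\right)^{2} = \left(12 + 72\right)^{2} = 84^{2} = 7056$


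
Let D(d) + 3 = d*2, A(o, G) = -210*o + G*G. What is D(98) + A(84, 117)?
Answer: -3758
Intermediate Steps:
A(o, G) = G**2 - 210*o (A(o, G) = -210*o + G**2 = G**2 - 210*o)
D(d) = -3 + 2*d (D(d) = -3 + d*2 = -3 + 2*d)
D(98) + A(84, 117) = (-3 + 2*98) + (117**2 - 210*84) = (-3 + 196) + (13689 - 17640) = 193 - 3951 = -3758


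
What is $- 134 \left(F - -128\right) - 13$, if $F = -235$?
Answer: $14325$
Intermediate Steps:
$- 134 \left(F - -128\right) - 13 = - 134 \left(-235 - -128\right) - 13 = - 134 \left(-235 + 128\right) - 13 = \left(-134\right) \left(-107\right) - 13 = 14338 - 13 = 14325$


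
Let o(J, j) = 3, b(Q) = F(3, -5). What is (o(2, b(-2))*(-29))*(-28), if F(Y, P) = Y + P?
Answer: 2436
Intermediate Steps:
F(Y, P) = P + Y
b(Q) = -2 (b(Q) = -5 + 3 = -2)
(o(2, b(-2))*(-29))*(-28) = (3*(-29))*(-28) = -87*(-28) = 2436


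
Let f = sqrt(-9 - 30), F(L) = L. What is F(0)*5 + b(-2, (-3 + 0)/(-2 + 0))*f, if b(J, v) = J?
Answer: -2*I*sqrt(39) ≈ -12.49*I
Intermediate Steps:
f = I*sqrt(39) (f = sqrt(-39) = I*sqrt(39) ≈ 6.245*I)
F(0)*5 + b(-2, (-3 + 0)/(-2 + 0))*f = 0*5 - 2*I*sqrt(39) = 0 - 2*I*sqrt(39) = -2*I*sqrt(39)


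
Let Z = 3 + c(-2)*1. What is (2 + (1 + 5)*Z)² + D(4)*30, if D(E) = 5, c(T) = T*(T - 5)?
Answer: 10966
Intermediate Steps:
c(T) = T*(-5 + T)
Z = 17 (Z = 3 - 2*(-5 - 2)*1 = 3 - 2*(-7)*1 = 3 + 14*1 = 3 + 14 = 17)
(2 + (1 + 5)*Z)² + D(4)*30 = (2 + (1 + 5)*17)² + 5*30 = (2 + 6*17)² + 150 = (2 + 102)² + 150 = 104² + 150 = 10816 + 150 = 10966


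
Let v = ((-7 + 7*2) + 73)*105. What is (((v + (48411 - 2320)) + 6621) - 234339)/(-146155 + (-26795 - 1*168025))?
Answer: 173227/340975 ≈ 0.50803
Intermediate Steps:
v = 8400 (v = ((-7 + 14) + 73)*105 = (7 + 73)*105 = 80*105 = 8400)
(((v + (48411 - 2320)) + 6621) - 234339)/(-146155 + (-26795 - 1*168025)) = (((8400 + (48411 - 2320)) + 6621) - 234339)/(-146155 + (-26795 - 1*168025)) = (((8400 + 46091) + 6621) - 234339)/(-146155 + (-26795 - 168025)) = ((54491 + 6621) - 234339)/(-146155 - 194820) = (61112 - 234339)/(-340975) = -173227*(-1/340975) = 173227/340975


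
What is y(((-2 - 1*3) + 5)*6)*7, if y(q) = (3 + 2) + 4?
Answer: 63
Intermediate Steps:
y(q) = 9 (y(q) = 5 + 4 = 9)
y(((-2 - 1*3) + 5)*6)*7 = 9*7 = 63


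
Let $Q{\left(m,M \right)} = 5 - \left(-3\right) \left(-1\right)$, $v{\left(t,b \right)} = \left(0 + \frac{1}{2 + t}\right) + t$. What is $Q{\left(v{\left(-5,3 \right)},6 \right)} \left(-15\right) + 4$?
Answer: $-26$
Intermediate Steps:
$v{\left(t,b \right)} = t + \frac{1}{2 + t}$ ($v{\left(t,b \right)} = \frac{1}{2 + t} + t = t + \frac{1}{2 + t}$)
$Q{\left(m,M \right)} = 2$ ($Q{\left(m,M \right)} = 5 - 3 = 2$)
$Q{\left(v{\left(-5,3 \right)},6 \right)} \left(-15\right) + 4 = 2 \left(-15\right) + 4 = -30 + 4 = -26$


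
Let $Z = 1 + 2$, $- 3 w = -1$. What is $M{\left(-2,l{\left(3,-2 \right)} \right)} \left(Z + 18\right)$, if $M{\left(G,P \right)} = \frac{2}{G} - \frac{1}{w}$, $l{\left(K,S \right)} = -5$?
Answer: $-84$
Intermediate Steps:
$w = \frac{1}{3}$ ($w = \left(- \frac{1}{3}\right) \left(-1\right) = \frac{1}{3} \approx 0.33333$)
$Z = 3$
$M{\left(G,P \right)} = -3 + \frac{2}{G}$ ($M{\left(G,P \right)} = \frac{2}{G} - \frac{1}{\frac{1}{3}} = \frac{2}{G} - 3 = -3 + \frac{2}{G}$)
$M{\left(-2,l{\left(3,-2 \right)} \right)} \left(Z + 18\right) = \left(-3 + \frac{2}{-2}\right) \left(3 + 18\right) = \left(-3 + 2 \left(- \frac{1}{2}\right)\right) 21 = \left(-3 - 1\right) 21 = \left(-4\right) 21 = -84$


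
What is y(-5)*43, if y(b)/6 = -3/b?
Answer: 774/5 ≈ 154.80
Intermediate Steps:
y(b) = -18/b (y(b) = 6*(-3/b) = -18/b)
y(-5)*43 = -18/(-5)*43 = -18*(-⅕)*43 = (18/5)*43 = 774/5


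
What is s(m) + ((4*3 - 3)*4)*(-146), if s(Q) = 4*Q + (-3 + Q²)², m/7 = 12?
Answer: 49739889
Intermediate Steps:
m = 84 (m = 7*12 = 84)
s(Q) = (-3 + Q²)² + 4*Q
s(m) + ((4*3 - 3)*4)*(-146) = ((-3 + 84²)² + 4*84) + ((4*3 - 3)*4)*(-146) = ((-3 + 7056)² + 336) + ((12 - 3)*4)*(-146) = (7053² + 336) + (9*4)*(-146) = (49744809 + 336) + 36*(-146) = 49745145 - 5256 = 49739889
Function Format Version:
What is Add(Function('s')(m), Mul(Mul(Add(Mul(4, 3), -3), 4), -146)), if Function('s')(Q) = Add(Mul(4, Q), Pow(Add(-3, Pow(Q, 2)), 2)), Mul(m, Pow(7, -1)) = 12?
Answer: 49739889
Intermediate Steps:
m = 84 (m = Mul(7, 12) = 84)
Function('s')(Q) = Add(Pow(Add(-3, Pow(Q, 2)), 2), Mul(4, Q))
Add(Function('s')(m), Mul(Mul(Add(Mul(4, 3), -3), 4), -146)) = Add(Add(Pow(Add(-3, Pow(84, 2)), 2), Mul(4, 84)), Mul(Mul(Add(Mul(4, 3), -3), 4), -146)) = Add(Add(Pow(Add(-3, 7056), 2), 336), Mul(Mul(Add(12, -3), 4), -146)) = Add(Add(Pow(7053, 2), 336), Mul(Mul(9, 4), -146)) = Add(Add(49744809, 336), Mul(36, -146)) = Add(49745145, -5256) = 49739889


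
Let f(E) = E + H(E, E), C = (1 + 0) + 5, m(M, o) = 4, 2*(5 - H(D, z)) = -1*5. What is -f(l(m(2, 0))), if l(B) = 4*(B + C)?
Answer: -95/2 ≈ -47.500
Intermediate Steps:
H(D, z) = 15/2 (H(D, z) = 5 - (-1)*5/2 = 5 - 1/2*(-5) = 5 + 5/2 = 15/2)
C = 6 (C = 1 + 5 = 6)
l(B) = 24 + 4*B (l(B) = 4*(B + 6) = 4*(6 + B) = 24 + 4*B)
f(E) = 15/2 + E (f(E) = E + 15/2 = 15/2 + E)
-f(l(m(2, 0))) = -(15/2 + (24 + 4*4)) = -(15/2 + (24 + 16)) = -(15/2 + 40) = -1*95/2 = -95/2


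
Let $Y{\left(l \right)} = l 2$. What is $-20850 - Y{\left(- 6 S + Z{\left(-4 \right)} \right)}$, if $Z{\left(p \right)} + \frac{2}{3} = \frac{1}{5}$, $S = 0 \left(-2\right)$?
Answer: $- \frac{312736}{15} \approx -20849.0$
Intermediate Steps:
$S = 0$
$Z{\left(p \right)} = - \frac{7}{15}$ ($Z{\left(p \right)} = - \frac{2}{3} + \frac{1}{5} = - \frac{7}{15}$)
$Y{\left(l \right)} = 2 l$
$-20850 - Y{\left(- 6 S + Z{\left(-4 \right)} \right)} = -20850 - 2 \left(\left(-6\right) 0 - \frac{7}{15}\right) = -20850 - 2 \left(0 - \frac{7}{15}\right) = -20850 - 2 \left(- \frac{7}{15}\right) = -20850 - - \frac{14}{15} = -20850 + \frac{14}{15} = - \frac{312736}{15}$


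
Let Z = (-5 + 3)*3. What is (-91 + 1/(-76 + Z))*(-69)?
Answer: 514947/82 ≈ 6279.8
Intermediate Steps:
Z = -6 (Z = -2*3 = -6)
(-91 + 1/(-76 + Z))*(-69) = (-91 + 1/(-76 - 6))*(-69) = (-91 + 1/(-82))*(-69) = (-91 - 1/82)*(-69) = -7463/82*(-69) = 514947/82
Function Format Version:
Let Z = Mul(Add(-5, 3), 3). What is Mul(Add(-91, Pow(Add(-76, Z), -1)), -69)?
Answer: Rational(514947, 82) ≈ 6279.8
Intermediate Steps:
Z = -6 (Z = Mul(-2, 3) = -6)
Mul(Add(-91, Pow(Add(-76, Z), -1)), -69) = Mul(Add(-91, Pow(Add(-76, -6), -1)), -69) = Mul(Add(-91, Pow(-82, -1)), -69) = Mul(Add(-91, Rational(-1, 82)), -69) = Mul(Rational(-7463, 82), -69) = Rational(514947, 82)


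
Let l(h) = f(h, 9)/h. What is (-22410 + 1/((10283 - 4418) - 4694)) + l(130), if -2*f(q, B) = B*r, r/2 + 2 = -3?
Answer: -682284295/30446 ≈ -22410.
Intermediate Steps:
r = -10 (r = -4 + 2*(-3) = -4 - 6 = -10)
f(q, B) = 5*B (f(q, B) = -B*(-10)/2 = -(-5)*B = 5*B)
l(h) = 45/h (l(h) = (5*9)/h = 45/h)
(-22410 + 1/((10283 - 4418) - 4694)) + l(130) = (-22410 + 1/((10283 - 4418) - 4694)) + 45/130 = (-22410 + 1/(5865 - 4694)) + 45*(1/130) = (-22410 + 1/1171) + 9/26 = -26242109/1171 + 9/26 = -682284295/30446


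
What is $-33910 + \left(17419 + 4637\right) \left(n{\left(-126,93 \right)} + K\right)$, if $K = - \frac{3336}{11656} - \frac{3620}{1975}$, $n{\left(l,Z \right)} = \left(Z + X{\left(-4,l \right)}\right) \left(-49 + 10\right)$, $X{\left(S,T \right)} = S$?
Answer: $- \frac{44105757569938}{575515} \approx -7.6637 \cdot 10^{7}$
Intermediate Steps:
$n{\left(l,Z \right)} = 156 - 39 Z$ ($n{\left(l,Z \right)} = \left(Z - 4\right) \left(-49 + 10\right) = \left(-4 + Z\right) \left(-39\right) = 156 - 39 Z$)
$K = - \frac{1219583}{575515}$ ($K = \left(-3336\right) \frac{1}{11656} - \frac{724}{395} = - \frac{417}{1457} - \frac{724}{395} = - \frac{1219583}{575515} \approx -2.1191$)
$-33910 + \left(17419 + 4637\right) \left(n{\left(-126,93 \right)} + K\right) = -33910 + \left(17419 + 4637\right) \left(\left(156 - 3627\right) - \frac{1219583}{575515}\right) = -33910 + 22056 \left(\left(156 - 3627\right) - \frac{1219583}{575515}\right) = -33910 + 22056 \left(-3471 - \frac{1219583}{575515}\right) = -33910 + 22056 \left(- \frac{1998832148}{575515}\right) = -33910 - \frac{44086241856288}{575515} = - \frac{44105757569938}{575515}$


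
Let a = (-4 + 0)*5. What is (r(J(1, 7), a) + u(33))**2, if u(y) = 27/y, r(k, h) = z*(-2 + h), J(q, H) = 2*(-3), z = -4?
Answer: 954529/121 ≈ 7888.7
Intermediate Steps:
a = -20 (a = -4*5 = -20)
J(q, H) = -6
r(k, h) = 8 - 4*h (r(k, h) = -4*(-2 + h) = 8 - 4*h)
(r(J(1, 7), a) + u(33))**2 = ((8 - 4*(-20)) + 27/33)**2 = ((8 + 80) + 27*(1/33))**2 = (88 + 9/11)**2 = (977/11)**2 = 954529/121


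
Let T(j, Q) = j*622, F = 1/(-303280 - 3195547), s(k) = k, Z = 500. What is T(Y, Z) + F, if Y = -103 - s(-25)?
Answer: -169749090733/3498827 ≈ -48516.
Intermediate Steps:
Y = -78 (Y = -103 - 1*(-25) = -103 + 25 = -78)
F = -1/3498827 (F = 1/(-3498827) = -1/3498827 ≈ -2.8581e-7)
T(j, Q) = 622*j
T(Y, Z) + F = 622*(-78) - 1/3498827 = -48516 - 1/3498827 = -169749090733/3498827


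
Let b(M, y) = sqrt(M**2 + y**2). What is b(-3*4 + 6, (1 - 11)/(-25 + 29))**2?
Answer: 169/4 ≈ 42.250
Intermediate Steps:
b(-3*4 + 6, (1 - 11)/(-25 + 29))**2 = (sqrt((-3*4 + 6)**2 + ((1 - 11)/(-25 + 29))**2))**2 = (sqrt((-12 + 6)**2 + (-10/4)**2))**2 = (sqrt((-6)**2 + (-10*1/4)**2))**2 = (sqrt(36 + (-5/2)**2))**2 = (sqrt(36 + 25/4))**2 = (sqrt(169/4))**2 = (13/2)**2 = 169/4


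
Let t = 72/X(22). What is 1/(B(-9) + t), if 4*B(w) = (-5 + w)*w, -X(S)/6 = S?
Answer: 22/681 ≈ 0.032305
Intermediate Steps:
X(S) = -6*S
B(w) = w*(-5 + w)/4 (B(w) = ((-5 + w)*w)/4 = (w*(-5 + w))/4 = w*(-5 + w)/4)
t = -6/11 (t = 72/((-6*22)) = 72/(-132) = 72*(-1/132) = -6/11 ≈ -0.54545)
1/(B(-9) + t) = 1/((¼)*(-9)*(-5 - 9) - 6/11) = 1/((¼)*(-9)*(-14) - 6/11) = 1/(63/2 - 6/11) = 1/(681/22) = 22/681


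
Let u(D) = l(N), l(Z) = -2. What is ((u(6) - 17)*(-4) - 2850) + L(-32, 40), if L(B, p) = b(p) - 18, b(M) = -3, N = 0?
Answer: -2795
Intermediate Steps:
u(D) = -2
L(B, p) = -21 (L(B, p) = -3 - 18 = -21)
((u(6) - 17)*(-4) - 2850) + L(-32, 40) = ((-2 - 17)*(-4) - 2850) - 21 = (-19*(-4) - 2850) - 21 = (76 - 2850) - 21 = -2774 - 21 = -2795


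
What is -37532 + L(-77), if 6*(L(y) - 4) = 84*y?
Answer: -38606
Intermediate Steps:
L(y) = 4 + 14*y (L(y) = 4 + (84*y)/6 = 4 + 14*y)
-37532 + L(-77) = -37532 + (4 + 14*(-77)) = -37532 + (4 - 1078) = -37532 - 1074 = -38606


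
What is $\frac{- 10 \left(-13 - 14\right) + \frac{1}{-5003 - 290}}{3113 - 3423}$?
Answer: $- \frac{1429109}{1640830} \approx -0.87097$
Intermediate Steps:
$\frac{- 10 \left(-13 - 14\right) + \frac{1}{-5003 - 290}}{3113 - 3423} = \frac{\left(-10\right) \left(-27\right) + \frac{1}{-5003 - 290}}{-310} = \left(270 + \frac{1}{-5293}\right) \left(- \frac{1}{310}\right) = \left(270 - \frac{1}{5293}\right) \left(- \frac{1}{310}\right) = \frac{1429109}{5293} \left(- \frac{1}{310}\right) = - \frac{1429109}{1640830}$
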